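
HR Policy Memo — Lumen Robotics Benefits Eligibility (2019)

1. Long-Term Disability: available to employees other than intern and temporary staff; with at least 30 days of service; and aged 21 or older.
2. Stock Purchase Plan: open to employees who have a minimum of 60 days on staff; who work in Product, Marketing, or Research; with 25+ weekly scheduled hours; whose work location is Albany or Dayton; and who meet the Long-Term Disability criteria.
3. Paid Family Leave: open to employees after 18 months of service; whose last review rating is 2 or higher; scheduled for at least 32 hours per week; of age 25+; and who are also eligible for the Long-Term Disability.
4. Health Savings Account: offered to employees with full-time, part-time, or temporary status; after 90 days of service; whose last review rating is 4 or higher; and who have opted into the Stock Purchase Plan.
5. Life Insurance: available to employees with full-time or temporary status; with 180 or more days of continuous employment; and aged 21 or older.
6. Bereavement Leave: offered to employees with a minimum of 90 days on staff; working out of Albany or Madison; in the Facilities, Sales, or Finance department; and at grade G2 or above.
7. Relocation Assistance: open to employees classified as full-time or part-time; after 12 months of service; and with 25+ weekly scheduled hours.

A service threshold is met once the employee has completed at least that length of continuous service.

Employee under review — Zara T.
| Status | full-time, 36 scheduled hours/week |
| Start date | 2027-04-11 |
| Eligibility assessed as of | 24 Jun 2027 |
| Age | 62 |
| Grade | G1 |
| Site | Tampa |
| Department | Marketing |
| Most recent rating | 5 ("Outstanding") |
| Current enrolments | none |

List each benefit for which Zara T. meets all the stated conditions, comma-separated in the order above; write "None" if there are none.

Long-Term Disability

Service from 2027-04-11 to 24 Jun 2027: 74 days.
Long-Term Disability — status full-time ✓ (not excluded); service 74 days ≥ 30 days ✓; age 62 ≥ 21 ✓ → eligible.
Stock Purchase Plan — service 74 days ≥ 60 days ✓; dept Marketing ✓; 36 hrs/wk ≥ 25 ✓; site Tampa ✗ (not Albany or Dayton) → not eligible.
Paid Family Leave — service 74 days < 18 months (≈540 days) ✗ → not eligible.
Health Savings Account — status full-time ✓; service 74 days < 90 days ✗ → not eligible.
Life Insurance — status full-time ✓; service 74 days < 180 days ✗ → not eligible.
Bereavement Leave — service 74 days < 90 days ✗ → not eligible.
Relocation Assistance — status full-time ✓; service 74 days < 12 months (≈360 days) ✗ → not eligible.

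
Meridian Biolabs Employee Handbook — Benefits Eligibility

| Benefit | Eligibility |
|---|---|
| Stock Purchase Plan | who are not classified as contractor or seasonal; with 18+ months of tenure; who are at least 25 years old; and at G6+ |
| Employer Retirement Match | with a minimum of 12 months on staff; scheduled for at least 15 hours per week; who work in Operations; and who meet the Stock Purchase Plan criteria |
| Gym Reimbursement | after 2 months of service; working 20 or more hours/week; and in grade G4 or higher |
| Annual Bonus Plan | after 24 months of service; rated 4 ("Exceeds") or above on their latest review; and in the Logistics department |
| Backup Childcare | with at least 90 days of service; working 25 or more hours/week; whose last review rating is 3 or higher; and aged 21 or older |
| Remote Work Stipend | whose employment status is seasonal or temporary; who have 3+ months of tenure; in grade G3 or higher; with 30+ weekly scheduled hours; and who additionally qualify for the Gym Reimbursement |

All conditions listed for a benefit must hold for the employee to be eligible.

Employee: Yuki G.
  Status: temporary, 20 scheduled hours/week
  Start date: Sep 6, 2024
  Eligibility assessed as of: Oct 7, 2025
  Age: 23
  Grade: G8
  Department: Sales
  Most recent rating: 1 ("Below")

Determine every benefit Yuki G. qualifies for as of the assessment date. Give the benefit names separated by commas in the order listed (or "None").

Gym Reimbursement

Service from Sep 6, 2024 to Oct 7, 2025: 396 days.
Stock Purchase Plan — status temporary ✓ (not excluded); service 396 days < 18 months (≈540 days) ✗ → not eligible.
Employer Retirement Match — service 396 days ≥ 12 months (≈360 days) ✓; 20 hrs/wk ≥ 15 ✓; dept Sales ✗ → not eligible.
Gym Reimbursement — service 396 days ≥ 2 months (≈60 days) ✓; 20 hrs/wk ≥ 20 ✓; grade G8 ≥ G4 ✓ → eligible.
Annual Bonus Plan — service 396 days < 24 months (≈720 days) ✗ → not eligible.
Backup Childcare — service 396 days ≥ 90 days ✓; 20 hrs/wk < 25 ✗ → not eligible.
Remote Work Stipend — status temporary ✓; service 396 days ≥ 3 months (≈90 days) ✓; grade G8 ≥ G3 ✓; 20 hrs/wk < 30 ✗ → not eligible.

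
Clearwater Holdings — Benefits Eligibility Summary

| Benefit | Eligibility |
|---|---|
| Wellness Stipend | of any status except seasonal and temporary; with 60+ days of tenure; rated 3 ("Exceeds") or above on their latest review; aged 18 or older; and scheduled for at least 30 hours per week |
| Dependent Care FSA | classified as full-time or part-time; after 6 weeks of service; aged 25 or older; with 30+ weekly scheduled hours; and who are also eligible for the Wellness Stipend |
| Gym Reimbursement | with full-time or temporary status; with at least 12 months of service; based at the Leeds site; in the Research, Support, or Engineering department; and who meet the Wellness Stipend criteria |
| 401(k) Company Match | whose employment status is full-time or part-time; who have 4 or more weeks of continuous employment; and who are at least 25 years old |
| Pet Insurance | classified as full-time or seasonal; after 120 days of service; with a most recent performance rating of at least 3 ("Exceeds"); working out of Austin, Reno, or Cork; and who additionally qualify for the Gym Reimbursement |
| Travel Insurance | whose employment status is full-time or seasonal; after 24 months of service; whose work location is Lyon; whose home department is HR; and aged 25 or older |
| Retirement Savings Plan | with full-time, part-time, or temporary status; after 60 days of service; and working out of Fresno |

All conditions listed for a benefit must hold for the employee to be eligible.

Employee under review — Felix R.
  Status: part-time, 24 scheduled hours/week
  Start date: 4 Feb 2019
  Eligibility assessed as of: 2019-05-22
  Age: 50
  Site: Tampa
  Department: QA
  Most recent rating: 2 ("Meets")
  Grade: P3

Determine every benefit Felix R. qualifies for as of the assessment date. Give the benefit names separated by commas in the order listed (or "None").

Service from 4 Feb 2019 to 2019-05-22: 107 days.
Wellness Stipend — status part-time ✓ (not excluded); service 107 days ≥ 60 days ✓; rating 2 < 3 ✗ → not eligible.
Dependent Care FSA — status part-time ✓; service 107 days ≥ 6 weeks (≈42 days) ✓; age 50 ≥ 25 ✓; 24 hrs/wk < 30 ✗ → not eligible.
Gym Reimbursement — status part-time ✗ (requires full-time or temporary) → not eligible.
401(k) Company Match — status part-time ✓; service 107 days ≥ 4 weeks (≈28 days) ✓; age 50 ≥ 25 ✓ → eligible.
Pet Insurance — status part-time ✗ (requires full-time or seasonal) → not eligible.
Travel Insurance — status part-time ✗ (requires full-time or seasonal) → not eligible.
Retirement Savings Plan — status part-time ✓; service 107 days ≥ 60 days ✓; site Tampa ✗ (not Fresno) → not eligible.

401(k) Company Match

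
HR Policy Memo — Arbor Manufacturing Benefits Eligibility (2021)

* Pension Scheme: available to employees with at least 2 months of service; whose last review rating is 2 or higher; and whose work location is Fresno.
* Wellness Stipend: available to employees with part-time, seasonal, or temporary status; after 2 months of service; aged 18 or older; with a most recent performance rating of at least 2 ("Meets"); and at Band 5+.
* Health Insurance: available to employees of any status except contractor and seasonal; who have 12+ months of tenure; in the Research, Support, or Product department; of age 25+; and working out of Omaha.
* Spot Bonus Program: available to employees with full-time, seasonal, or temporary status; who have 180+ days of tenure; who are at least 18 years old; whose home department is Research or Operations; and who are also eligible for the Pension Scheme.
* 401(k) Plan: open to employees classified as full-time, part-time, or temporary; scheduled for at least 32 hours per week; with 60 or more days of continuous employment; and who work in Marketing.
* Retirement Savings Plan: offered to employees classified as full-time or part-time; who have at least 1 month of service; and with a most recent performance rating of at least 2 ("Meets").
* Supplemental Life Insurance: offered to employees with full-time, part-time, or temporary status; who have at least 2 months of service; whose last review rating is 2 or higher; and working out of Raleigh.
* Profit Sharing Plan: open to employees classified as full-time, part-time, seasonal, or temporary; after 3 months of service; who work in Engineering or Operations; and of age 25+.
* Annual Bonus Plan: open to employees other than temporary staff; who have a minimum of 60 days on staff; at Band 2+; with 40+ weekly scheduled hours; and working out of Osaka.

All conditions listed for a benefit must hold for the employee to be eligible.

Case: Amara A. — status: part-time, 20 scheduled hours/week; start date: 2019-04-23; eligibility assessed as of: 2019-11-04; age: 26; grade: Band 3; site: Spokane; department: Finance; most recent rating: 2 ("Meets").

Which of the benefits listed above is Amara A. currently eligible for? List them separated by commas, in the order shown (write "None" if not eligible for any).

Retirement Savings Plan

Service from 2019-04-23 to 2019-11-04: 195 days.
Pension Scheme — service 195 days ≥ 2 months (≈60 days) ✓; rating 2 ≥ 2 ✓; site Spokane ✗ (not Fresno) → not eligible.
Wellness Stipend — status part-time ✓; service 195 days ≥ 2 months (≈60 days) ✓; age 26 ≥ 18 ✓; rating 2 ≥ 2 ✓; grade Band 3 < Band 5 ✗ → not eligible.
Health Insurance — status part-time ✓ (not excluded); service 195 days < 12 months (≈360 days) ✗ → not eligible.
Spot Bonus Program — status part-time ✗ (requires full-time, seasonal, or temporary) → not eligible.
401(k) Plan — status part-time ✓; 20 hrs/wk < 32 ✗ → not eligible.
Retirement Savings Plan — status part-time ✓; service 195 days ≥ 1 month (≈30 days) ✓; rating 2 ≥ 2 ✓ → eligible.
Supplemental Life Insurance — status part-time ✓; service 195 days ≥ 2 months (≈60 days) ✓; rating 2 ≥ 2 ✓; site Spokane ✗ (not Raleigh) → not eligible.
Profit Sharing Plan — status part-time ✓; service 195 days ≥ 3 months (≈90 days) ✓; dept Finance ✗ → not eligible.
Annual Bonus Plan — status part-time ✓ (not excluded); service 195 days ≥ 60 days ✓; grade Band 3 ≥ Band 2 ✓; 20 hrs/wk < 40 ✗ → not eligible.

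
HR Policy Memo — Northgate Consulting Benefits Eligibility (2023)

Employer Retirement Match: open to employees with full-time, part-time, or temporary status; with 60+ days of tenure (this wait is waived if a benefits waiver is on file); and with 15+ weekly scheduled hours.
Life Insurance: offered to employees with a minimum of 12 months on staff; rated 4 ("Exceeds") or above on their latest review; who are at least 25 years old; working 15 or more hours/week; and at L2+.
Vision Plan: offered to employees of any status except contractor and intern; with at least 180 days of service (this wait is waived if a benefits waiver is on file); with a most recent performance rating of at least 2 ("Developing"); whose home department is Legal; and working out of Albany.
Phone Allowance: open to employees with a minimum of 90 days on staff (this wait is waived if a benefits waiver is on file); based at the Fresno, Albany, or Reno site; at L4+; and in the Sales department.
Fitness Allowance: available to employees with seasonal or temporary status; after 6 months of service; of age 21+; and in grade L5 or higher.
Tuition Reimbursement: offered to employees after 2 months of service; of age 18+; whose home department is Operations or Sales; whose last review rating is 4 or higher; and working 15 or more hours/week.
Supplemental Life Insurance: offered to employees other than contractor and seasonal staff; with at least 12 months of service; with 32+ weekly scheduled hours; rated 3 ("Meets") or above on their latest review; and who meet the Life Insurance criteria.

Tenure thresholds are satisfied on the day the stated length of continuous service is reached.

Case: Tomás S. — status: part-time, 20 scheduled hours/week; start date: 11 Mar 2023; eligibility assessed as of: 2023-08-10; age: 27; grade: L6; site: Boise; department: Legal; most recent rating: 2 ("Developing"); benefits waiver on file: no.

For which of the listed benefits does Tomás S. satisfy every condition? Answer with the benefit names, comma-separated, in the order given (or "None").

Employer Retirement Match

Service from 11 Mar 2023 to 2023-08-10: 152 days.
Employer Retirement Match — status part-time ✓; no waiver, service 152 days ≥ 60 days ✓; 20 hrs/wk ≥ 15 ✓ → eligible.
Life Insurance — service 152 days < 12 months (≈360 days) ✗ → not eligible.
Vision Plan — status part-time ✓ (not excluded); no waiver, service 152 days < 180 days ✗ → not eligible.
Phone Allowance — no waiver, service 152 days ≥ 90 days ✓; site Boise ✗ (not Fresno, Albany, or Reno) → not eligible.
Fitness Allowance — status part-time ✗ (requires seasonal or temporary) → not eligible.
Tuition Reimbursement — service 152 days ≥ 2 months (≈60 days) ✓; age 27 ≥ 18 ✓; dept Legal ✗ → not eligible.
Supplemental Life Insurance — status part-time ✓ (not excluded); service 152 days < 12 months (≈360 days) ✗ → not eligible.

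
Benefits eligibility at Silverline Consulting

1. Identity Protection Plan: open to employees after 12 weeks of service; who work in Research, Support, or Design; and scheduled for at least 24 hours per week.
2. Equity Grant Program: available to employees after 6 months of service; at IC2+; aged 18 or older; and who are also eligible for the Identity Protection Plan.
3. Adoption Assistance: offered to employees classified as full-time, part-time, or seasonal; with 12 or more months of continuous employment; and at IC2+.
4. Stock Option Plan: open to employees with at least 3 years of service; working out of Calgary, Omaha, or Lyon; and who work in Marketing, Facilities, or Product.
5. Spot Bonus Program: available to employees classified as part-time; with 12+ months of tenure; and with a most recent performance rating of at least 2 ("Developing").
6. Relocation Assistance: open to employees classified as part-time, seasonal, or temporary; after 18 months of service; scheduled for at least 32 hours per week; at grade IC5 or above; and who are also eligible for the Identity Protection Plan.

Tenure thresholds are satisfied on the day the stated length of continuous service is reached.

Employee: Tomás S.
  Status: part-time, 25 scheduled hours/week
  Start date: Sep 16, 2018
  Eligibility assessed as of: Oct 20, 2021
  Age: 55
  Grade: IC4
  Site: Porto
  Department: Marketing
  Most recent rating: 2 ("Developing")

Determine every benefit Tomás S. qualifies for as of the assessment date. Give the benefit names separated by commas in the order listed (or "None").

Adoption Assistance, Spot Bonus Program

Service from Sep 16, 2018 to Oct 20, 2021: 1130 days.
Identity Protection Plan — service 1130 days ≥ 12 weeks (≈84 days) ✓; dept Marketing ✗ → not eligible.
Equity Grant Program — service 1130 days ≥ 6 months (≈180 days) ✓; grade IC4 ≥ IC2 ✓; age 55 ≥ 18 ✓; not eligible for Identity Protection Plan ✗ → not eligible.
Adoption Assistance — status part-time ✓; service 1130 days ≥ 12 months (≈360 days) ✓; grade IC4 ≥ IC2 ✓ → eligible.
Stock Option Plan — service 1130 days ≥ 3 years (≈1095 days) ✓; site Porto ✗ (not Calgary, Omaha, or Lyon) → not eligible.
Spot Bonus Program — status part-time ✓; service 1130 days ≥ 12 months (≈360 days) ✓; rating 2 ≥ 2 ✓ → eligible.
Relocation Assistance — status part-time ✓; service 1130 days ≥ 18 months (≈540 days) ✓; 25 hrs/wk < 32 ✗ → not eligible.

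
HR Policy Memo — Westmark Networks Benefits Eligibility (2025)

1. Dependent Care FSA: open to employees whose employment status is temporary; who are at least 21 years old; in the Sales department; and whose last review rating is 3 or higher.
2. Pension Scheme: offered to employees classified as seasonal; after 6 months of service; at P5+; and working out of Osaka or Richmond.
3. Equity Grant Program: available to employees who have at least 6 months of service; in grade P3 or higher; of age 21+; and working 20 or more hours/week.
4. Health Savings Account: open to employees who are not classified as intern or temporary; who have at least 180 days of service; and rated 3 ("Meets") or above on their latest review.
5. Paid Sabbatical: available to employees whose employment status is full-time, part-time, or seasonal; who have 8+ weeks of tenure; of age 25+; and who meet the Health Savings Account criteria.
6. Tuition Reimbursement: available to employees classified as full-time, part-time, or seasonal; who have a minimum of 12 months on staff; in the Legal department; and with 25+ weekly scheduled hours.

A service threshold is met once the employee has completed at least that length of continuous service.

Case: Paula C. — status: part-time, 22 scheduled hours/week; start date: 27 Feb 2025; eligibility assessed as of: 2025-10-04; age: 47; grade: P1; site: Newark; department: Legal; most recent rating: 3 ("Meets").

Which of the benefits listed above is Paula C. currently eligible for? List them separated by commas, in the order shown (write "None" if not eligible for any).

Service from 27 Feb 2025 to 2025-10-04: 219 days.
Dependent Care FSA — status part-time ✗ (requires temporary) → not eligible.
Pension Scheme — status part-time ✗ (requires seasonal) → not eligible.
Equity Grant Program — service 219 days ≥ 6 months (≈180 days) ✓; grade P1 < P3 ✗ → not eligible.
Health Savings Account — status part-time ✓ (not excluded); service 219 days ≥ 180 days ✓; rating 3 ≥ 3 ✓ → eligible.
Paid Sabbatical — status part-time ✓; service 219 days ≥ 8 weeks (≈56 days) ✓; age 47 ≥ 25 ✓; eligible for Health Savings Account ✓ → eligible.
Tuition Reimbursement — status part-time ✓; service 219 days < 12 months (≈360 days) ✗ → not eligible.

Health Savings Account, Paid Sabbatical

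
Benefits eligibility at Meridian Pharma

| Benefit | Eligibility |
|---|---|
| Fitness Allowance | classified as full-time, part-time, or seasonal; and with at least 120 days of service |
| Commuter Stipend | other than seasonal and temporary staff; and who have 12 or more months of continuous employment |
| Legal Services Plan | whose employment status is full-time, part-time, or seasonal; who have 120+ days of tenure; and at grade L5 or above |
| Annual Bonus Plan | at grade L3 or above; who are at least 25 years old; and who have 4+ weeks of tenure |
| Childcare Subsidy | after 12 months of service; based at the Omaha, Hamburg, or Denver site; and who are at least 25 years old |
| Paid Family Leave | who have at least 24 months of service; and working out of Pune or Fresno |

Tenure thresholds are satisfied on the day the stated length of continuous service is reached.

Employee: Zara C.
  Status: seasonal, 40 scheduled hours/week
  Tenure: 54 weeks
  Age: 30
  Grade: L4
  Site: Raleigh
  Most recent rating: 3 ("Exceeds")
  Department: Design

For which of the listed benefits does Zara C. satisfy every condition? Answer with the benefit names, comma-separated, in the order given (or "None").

Fitness Allowance, Annual Bonus Plan

Fitness Allowance — status seasonal ✓; service 54 weeks ≥ 120 days ✓ → eligible.
Commuter Stipend — status seasonal ✗ (excluded) → not eligible.
Legal Services Plan — status seasonal ✓; service 54 weeks ≥ 120 days ✓; grade L4 < L5 ✗ → not eligible.
Annual Bonus Plan — grade L4 ≥ L3 ✓; age 30 ≥ 25 ✓; service 54 weeks ≥ 4 weeks ✓ → eligible.
Childcare Subsidy — service 54 weeks ≥ 12 months (≈360 days) ✓; site Raleigh ✗ (not Omaha, Hamburg, or Denver) → not eligible.
Paid Family Leave — service 54 weeks < 24 months (≈720 days) ✗ → not eligible.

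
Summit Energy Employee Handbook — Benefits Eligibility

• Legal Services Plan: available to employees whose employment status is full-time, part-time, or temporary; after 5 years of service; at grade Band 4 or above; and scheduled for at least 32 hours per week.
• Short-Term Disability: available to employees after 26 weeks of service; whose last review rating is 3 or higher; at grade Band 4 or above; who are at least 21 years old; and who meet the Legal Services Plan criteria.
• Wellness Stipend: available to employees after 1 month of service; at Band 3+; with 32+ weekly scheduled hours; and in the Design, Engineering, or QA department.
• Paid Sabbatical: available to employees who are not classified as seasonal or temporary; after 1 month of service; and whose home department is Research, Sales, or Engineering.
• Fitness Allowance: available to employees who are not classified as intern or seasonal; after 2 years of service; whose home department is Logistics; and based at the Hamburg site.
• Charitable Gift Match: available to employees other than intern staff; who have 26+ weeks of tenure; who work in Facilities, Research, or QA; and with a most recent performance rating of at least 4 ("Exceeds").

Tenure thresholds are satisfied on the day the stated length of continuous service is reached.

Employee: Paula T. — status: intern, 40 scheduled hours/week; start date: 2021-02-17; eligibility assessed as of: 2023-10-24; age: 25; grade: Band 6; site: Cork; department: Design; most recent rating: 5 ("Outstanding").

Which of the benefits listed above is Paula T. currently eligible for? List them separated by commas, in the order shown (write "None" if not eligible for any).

Wellness Stipend

Service from 2021-02-17 to 2023-10-24: 979 days.
Legal Services Plan — status intern ✗ (requires full-time, part-time, or temporary) → not eligible.
Short-Term Disability — service 979 days ≥ 26 weeks (≈182 days) ✓; rating 5 ≥ 3 ✓; grade Band 6 ≥ Band 4 ✓; age 25 ≥ 21 ✓; not eligible for Legal Services Plan ✗ → not eligible.
Wellness Stipend — service 979 days ≥ 1 month (≈30 days) ✓; grade Band 6 ≥ Band 3 ✓; 40 hrs/wk ≥ 32 ✓; dept Design ✓ → eligible.
Paid Sabbatical — status intern ✓ (not excluded); service 979 days ≥ 1 month (≈30 days) ✓; dept Design ✗ → not eligible.
Fitness Allowance — status intern ✗ (excluded) → not eligible.
Charitable Gift Match — status intern ✗ (excluded) → not eligible.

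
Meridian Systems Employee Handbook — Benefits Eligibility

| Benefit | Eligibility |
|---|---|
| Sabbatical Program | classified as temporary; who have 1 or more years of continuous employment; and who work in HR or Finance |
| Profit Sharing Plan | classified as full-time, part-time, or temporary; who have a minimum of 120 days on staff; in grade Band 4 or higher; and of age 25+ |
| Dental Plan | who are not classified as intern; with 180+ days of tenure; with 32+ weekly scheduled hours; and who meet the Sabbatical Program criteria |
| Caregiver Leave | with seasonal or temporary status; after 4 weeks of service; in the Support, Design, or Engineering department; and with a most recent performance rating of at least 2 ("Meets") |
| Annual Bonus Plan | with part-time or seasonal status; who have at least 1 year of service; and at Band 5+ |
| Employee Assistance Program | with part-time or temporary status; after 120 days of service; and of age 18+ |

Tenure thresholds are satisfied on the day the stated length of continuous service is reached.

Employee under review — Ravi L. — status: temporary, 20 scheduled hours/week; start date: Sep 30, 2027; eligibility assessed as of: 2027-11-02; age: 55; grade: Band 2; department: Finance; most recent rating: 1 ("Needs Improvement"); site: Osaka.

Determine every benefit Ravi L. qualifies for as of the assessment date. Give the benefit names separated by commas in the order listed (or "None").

Service from Sep 30, 2027 to 2027-11-02: 33 days.
Sabbatical Program — status temporary ✓; service 33 days < 1 year (≈365 days) ✗ → not eligible.
Profit Sharing Plan — status temporary ✓; service 33 days < 120 days ✗ → not eligible.
Dental Plan — status temporary ✓ (not excluded); service 33 days < 180 days ✗ → not eligible.
Caregiver Leave — status temporary ✓; service 33 days ≥ 4 weeks (≈28 days) ✓; dept Finance ✗ → not eligible.
Annual Bonus Plan — status temporary ✗ (requires part-time or seasonal) → not eligible.
Employee Assistance Program — status temporary ✓; service 33 days < 120 days ✗ → not eligible.

None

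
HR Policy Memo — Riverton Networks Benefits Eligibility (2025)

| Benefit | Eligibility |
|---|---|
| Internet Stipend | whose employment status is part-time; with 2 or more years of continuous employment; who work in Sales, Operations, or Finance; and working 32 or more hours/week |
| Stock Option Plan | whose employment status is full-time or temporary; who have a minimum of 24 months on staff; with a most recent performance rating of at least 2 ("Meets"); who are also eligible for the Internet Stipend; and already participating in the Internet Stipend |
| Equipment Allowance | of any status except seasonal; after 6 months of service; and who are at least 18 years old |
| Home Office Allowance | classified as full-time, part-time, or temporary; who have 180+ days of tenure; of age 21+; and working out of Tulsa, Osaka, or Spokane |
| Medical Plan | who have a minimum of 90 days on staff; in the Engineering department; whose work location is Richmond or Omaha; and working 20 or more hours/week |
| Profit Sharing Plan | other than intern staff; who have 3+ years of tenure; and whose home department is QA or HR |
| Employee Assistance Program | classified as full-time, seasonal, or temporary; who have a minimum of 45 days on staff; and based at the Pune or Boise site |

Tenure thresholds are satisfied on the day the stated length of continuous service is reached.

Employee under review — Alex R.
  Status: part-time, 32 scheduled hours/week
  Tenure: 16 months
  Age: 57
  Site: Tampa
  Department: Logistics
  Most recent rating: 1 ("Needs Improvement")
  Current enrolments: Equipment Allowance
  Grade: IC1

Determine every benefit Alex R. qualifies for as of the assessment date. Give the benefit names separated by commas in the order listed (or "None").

Equipment Allowance

Internet Stipend — status part-time ✓; service 16 months < 2 years (≈730 days) ✗ → not eligible.
Stock Option Plan — status part-time ✗ (requires full-time or temporary) → not eligible.
Equipment Allowance — status part-time ✓ (not excluded); service 16 months ≥ 6 months ✓; age 57 ≥ 18 ✓ → eligible.
Home Office Allowance — status part-time ✓; service 16 months ≥ 180 days ✓; age 57 ≥ 21 ✓; site Tampa ✗ (not Tulsa, Osaka, or Spokane) → not eligible.
Medical Plan — service 16 months ≥ 90 days ✓; dept Logistics ✗ → not eligible.
Profit Sharing Plan — status part-time ✓ (not excluded); service 16 months < 3 years (≈1095 days) ✗ → not eligible.
Employee Assistance Program — status part-time ✗ (requires full-time, seasonal, or temporary) → not eligible.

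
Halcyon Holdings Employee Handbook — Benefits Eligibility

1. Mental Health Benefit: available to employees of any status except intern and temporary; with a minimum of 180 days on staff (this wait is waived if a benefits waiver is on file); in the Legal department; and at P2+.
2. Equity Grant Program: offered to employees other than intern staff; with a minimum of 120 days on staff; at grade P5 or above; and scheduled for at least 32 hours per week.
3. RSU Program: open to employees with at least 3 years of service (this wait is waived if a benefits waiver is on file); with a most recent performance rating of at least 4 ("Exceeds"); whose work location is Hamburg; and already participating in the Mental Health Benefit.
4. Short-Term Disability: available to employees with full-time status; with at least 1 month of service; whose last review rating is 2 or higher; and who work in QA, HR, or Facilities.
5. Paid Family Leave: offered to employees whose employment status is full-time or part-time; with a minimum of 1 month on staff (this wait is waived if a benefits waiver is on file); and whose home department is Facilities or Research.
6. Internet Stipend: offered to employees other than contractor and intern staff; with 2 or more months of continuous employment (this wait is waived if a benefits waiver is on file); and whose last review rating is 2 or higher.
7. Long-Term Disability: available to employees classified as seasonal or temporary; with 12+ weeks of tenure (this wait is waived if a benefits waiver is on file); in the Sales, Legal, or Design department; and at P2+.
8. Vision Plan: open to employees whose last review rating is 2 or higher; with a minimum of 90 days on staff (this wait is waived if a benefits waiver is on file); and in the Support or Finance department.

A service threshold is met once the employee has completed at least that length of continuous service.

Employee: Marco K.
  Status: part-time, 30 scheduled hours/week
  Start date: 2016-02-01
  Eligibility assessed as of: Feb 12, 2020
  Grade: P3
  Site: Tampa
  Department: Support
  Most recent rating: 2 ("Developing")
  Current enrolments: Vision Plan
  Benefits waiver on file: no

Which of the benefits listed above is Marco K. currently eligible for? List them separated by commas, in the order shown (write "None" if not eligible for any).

Internet Stipend, Vision Plan

Service from 2016-02-01 to Feb 12, 2020: 1472 days.
Mental Health Benefit — status part-time ✓ (not excluded); no waiver, service 1472 days ≥ 180 days ✓; dept Support ✗ → not eligible.
Equity Grant Program — status part-time ✓ (not excluded); service 1472 days ≥ 120 days ✓; grade P3 < P5 ✗ → not eligible.
RSU Program — no waiver, service 1472 days ≥ 3 years (≈1095 days) ✓; rating 2 < 4 ✗ → not eligible.
Short-Term Disability — status part-time ✗ (requires full-time) → not eligible.
Paid Family Leave — status part-time ✓; no waiver, service 1472 days ≥ 1 month (≈30 days) ✓; dept Support ✗ → not eligible.
Internet Stipend — status part-time ✓ (not excluded); no waiver, service 1472 days ≥ 2 months (≈60 days) ✓; rating 2 ≥ 2 ✓ → eligible.
Long-Term Disability — status part-time ✗ (requires seasonal or temporary) → not eligible.
Vision Plan — rating 2 ≥ 2 ✓; no waiver, service 1472 days ≥ 90 days ✓; dept Support ✓ → eligible.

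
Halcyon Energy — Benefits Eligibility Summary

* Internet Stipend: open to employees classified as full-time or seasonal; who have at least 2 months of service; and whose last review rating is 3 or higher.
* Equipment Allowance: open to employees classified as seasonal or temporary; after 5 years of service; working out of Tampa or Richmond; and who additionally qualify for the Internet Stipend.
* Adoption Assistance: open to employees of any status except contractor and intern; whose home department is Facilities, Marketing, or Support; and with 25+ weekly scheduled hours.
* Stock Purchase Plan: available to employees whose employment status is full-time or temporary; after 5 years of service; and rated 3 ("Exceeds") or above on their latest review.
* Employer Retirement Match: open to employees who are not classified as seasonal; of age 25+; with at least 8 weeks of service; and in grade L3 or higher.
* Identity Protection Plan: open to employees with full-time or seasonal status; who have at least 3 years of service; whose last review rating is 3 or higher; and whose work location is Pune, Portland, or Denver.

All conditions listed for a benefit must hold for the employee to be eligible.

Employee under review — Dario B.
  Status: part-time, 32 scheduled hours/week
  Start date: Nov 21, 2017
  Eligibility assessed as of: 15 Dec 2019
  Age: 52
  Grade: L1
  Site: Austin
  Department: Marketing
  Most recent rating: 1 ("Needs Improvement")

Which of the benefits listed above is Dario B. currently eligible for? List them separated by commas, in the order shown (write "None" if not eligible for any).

Adoption Assistance

Service from Nov 21, 2017 to 15 Dec 2019: 754 days.
Internet Stipend — status part-time ✗ (requires full-time or seasonal) → not eligible.
Equipment Allowance — status part-time ✗ (requires seasonal or temporary) → not eligible.
Adoption Assistance — status part-time ✓ (not excluded); dept Marketing ✓; 32 hrs/wk ≥ 25 ✓ → eligible.
Stock Purchase Plan — status part-time ✗ (requires full-time or temporary) → not eligible.
Employer Retirement Match — status part-time ✓ (not excluded); age 52 ≥ 25 ✓; service 754 days ≥ 8 weeks (≈56 days) ✓; grade L1 < L3 ✗ → not eligible.
Identity Protection Plan — status part-time ✗ (requires full-time or seasonal) → not eligible.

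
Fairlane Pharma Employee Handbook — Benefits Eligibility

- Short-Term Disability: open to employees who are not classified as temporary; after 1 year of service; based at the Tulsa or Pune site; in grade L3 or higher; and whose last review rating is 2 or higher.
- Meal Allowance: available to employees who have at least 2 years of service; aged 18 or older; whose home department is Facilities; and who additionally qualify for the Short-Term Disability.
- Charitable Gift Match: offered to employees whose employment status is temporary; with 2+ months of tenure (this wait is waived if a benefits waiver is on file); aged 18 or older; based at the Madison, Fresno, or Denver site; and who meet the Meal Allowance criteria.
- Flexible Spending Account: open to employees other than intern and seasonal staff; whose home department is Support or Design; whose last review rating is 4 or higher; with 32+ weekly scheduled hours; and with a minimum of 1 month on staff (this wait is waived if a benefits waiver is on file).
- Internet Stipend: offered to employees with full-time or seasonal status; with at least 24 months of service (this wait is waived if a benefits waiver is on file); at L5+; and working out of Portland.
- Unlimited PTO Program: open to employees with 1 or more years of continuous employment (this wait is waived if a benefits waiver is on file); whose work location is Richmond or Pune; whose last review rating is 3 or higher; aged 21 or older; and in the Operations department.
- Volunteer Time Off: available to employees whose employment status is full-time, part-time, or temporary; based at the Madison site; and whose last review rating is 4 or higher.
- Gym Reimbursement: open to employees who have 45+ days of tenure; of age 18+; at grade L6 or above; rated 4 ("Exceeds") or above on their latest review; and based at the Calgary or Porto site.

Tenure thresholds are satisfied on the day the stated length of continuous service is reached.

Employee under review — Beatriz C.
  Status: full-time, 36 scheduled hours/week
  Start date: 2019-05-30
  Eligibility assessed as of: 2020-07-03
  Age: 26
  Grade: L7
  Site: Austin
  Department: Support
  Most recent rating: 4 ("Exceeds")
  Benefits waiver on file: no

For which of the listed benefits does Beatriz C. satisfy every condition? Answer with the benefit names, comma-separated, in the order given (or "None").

Service from 2019-05-30 to 2020-07-03: 400 days.
Short-Term Disability — status full-time ✓ (not excluded); service 400 days ≥ 1 year (≈365 days) ✓; site Austin ✗ (not Tulsa or Pune) → not eligible.
Meal Allowance — service 400 days < 2 years (≈730 days) ✗ → not eligible.
Charitable Gift Match — status full-time ✗ (requires temporary) → not eligible.
Flexible Spending Account — status full-time ✓ (not excluded); dept Support ✓; rating 4 ≥ 4 ✓; 36 hrs/wk ≥ 32 ✓; no waiver, service 400 days ≥ 1 month (≈30 days) ✓ → eligible.
Internet Stipend — status full-time ✓; no waiver, service 400 days < 24 months (≈720 days) ✗ → not eligible.
Unlimited PTO Program — no waiver, service 400 days ≥ 1 year (≈365 days) ✓; site Austin ✗ (not Richmond or Pune) → not eligible.
Volunteer Time Off — status full-time ✓; site Austin ✗ (not Madison) → not eligible.
Gym Reimbursement — service 400 days ≥ 45 days ✓; age 26 ≥ 18 ✓; grade L7 ≥ L6 ✓; rating 4 ≥ 4 ✓; site Austin ✗ (not Calgary or Porto) → not eligible.

Flexible Spending Account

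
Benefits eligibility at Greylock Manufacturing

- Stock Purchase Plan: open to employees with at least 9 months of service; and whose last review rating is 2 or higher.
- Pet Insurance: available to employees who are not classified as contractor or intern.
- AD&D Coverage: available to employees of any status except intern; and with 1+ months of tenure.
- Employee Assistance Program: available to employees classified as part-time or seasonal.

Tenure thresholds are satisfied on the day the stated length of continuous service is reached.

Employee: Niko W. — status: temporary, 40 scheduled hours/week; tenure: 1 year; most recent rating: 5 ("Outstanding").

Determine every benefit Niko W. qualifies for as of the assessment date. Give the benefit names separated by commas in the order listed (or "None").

Stock Purchase Plan, Pet Insurance, AD&D Coverage

Stock Purchase Plan — service 1 year ≥ 9 months (≈270 days) ✓; rating 5 ≥ 2 ✓ → eligible.
Pet Insurance — status temporary ✓ (not excluded) → eligible.
AD&D Coverage — status temporary ✓ (not excluded); service 1 year ≥ 1 month (≈30 days) ✓ → eligible.
Employee Assistance Program — status temporary ✗ (requires part-time or seasonal) → not eligible.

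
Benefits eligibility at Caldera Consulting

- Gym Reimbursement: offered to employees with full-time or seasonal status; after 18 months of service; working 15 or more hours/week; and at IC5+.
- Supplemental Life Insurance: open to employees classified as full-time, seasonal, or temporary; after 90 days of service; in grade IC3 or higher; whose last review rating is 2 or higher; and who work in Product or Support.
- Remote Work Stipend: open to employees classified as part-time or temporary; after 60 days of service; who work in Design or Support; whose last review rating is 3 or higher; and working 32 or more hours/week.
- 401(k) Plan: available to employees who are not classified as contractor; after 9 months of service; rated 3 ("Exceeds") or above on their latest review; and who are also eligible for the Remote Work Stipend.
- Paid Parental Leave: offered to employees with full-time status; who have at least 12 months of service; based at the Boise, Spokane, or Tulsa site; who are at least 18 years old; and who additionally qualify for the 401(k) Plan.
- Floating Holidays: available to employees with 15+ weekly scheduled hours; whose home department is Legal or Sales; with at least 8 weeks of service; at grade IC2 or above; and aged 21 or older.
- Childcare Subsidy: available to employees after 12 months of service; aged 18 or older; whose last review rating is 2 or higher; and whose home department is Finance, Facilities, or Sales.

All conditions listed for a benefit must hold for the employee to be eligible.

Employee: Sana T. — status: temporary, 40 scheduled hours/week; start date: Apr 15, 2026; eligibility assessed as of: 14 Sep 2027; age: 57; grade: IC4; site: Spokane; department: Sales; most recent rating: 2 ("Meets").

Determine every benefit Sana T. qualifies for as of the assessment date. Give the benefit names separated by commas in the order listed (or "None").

Service from Apr 15, 2026 to 14 Sep 2027: 517 days.
Gym Reimbursement — status temporary ✗ (requires full-time or seasonal) → not eligible.
Supplemental Life Insurance — status temporary ✓; service 517 days ≥ 90 days ✓; grade IC4 ≥ IC3 ✓; rating 2 ≥ 2 ✓; dept Sales ✗ → not eligible.
Remote Work Stipend — status temporary ✓; service 517 days ≥ 60 days ✓; dept Sales ✗ → not eligible.
401(k) Plan — status temporary ✓ (not excluded); service 517 days ≥ 9 months (≈270 days) ✓; rating 2 < 3 ✗ → not eligible.
Paid Parental Leave — status temporary ✗ (requires full-time) → not eligible.
Floating Holidays — 40 hrs/wk ≥ 15 ✓; dept Sales ✓; service 517 days ≥ 8 weeks (≈56 days) ✓; grade IC4 ≥ IC2 ✓; age 57 ≥ 21 ✓ → eligible.
Childcare Subsidy — service 517 days ≥ 12 months (≈360 days) ✓; age 57 ≥ 18 ✓; rating 2 ≥ 2 ✓; dept Sales ✓ → eligible.

Floating Holidays, Childcare Subsidy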